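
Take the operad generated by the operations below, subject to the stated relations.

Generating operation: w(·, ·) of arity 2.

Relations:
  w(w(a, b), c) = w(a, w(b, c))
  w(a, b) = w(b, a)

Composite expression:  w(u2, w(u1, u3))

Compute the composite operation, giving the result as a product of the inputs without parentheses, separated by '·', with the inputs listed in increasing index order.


u1 · u2 · u3

Reordering under w is free, so list the u-inputs canonically.
w(u1, u3) collapses to u1 · u3
w(u2, w(u1, u3)) collapses to u2 · u1 · u3
rearranged into index order: u1 · u2 · u3


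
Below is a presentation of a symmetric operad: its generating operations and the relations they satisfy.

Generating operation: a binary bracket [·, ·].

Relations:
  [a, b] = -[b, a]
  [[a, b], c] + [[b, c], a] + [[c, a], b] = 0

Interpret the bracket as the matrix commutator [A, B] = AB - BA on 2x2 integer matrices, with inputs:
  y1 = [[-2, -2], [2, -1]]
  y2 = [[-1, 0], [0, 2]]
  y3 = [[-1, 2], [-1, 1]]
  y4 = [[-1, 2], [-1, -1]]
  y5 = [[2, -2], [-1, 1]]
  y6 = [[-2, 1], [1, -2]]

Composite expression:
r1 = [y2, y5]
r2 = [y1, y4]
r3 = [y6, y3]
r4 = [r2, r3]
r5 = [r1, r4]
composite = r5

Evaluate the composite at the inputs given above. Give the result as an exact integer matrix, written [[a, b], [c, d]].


[[-72, -72], [-36, 72]]

[y2, y5] = [[0, 6], [-3, 0]]
[y1, y4] = [[-2, -2], [-1, 2]]
[y6, y3] = [[-3, 2], [-2, 3]]
[[y1, y4], [y6, y3]] = [[6, -20], [-2, -6]]
[[y2, y5], [[y1, y4], [y6, y3]]] = [[-72, -72], [-36, 72]]


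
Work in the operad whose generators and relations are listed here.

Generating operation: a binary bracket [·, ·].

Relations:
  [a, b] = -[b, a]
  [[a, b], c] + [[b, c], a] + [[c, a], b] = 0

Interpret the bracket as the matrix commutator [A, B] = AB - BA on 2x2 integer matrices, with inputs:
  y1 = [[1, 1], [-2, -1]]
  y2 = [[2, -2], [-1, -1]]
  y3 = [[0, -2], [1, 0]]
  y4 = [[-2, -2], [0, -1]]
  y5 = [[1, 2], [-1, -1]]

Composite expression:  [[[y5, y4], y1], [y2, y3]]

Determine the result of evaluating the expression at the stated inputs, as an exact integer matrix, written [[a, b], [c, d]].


[[-36, -36], [66, 36]]


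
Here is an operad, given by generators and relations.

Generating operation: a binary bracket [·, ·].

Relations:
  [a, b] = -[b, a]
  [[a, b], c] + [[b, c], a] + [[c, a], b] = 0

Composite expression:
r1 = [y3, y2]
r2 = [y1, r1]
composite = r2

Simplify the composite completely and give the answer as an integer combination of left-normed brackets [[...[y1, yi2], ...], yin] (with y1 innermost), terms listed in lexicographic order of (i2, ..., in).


A multilinear Lie element is pinned by y1-initial words (y1 innermost).
Composite bracket: [y1, [y3, y2]]
Full expansion: 4 signed words from ab - ba (2^2 = 4).
Coefficients come from the y1-initial words:
  the word y1y2y3 carries sign -1 and contributes -[[y1, y2], y3]
  the word y1y3y2 carries sign +1 and contributes +[[y1, y3], y2]

-[[y1, y2], y3] + [[y1, y3], y2]


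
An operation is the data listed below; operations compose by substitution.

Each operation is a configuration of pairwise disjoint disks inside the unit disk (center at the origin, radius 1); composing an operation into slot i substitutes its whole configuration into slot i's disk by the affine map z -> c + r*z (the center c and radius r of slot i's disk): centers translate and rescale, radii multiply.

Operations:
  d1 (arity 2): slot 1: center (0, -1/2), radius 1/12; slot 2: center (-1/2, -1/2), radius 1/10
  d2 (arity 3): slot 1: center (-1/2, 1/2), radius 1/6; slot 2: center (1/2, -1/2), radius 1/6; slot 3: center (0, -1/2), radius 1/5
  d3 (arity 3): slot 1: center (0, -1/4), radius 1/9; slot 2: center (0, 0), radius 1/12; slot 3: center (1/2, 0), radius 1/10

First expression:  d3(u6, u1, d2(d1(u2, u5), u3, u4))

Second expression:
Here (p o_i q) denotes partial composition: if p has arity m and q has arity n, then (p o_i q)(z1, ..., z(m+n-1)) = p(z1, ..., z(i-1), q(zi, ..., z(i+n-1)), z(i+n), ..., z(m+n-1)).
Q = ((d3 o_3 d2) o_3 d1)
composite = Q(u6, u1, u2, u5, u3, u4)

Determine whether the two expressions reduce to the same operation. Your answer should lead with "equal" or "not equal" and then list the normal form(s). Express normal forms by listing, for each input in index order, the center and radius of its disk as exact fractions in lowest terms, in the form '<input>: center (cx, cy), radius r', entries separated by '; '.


equal; the common form is u1: center (0, 0), radius 1/12; u2: center (9/20, 1/24), radius 1/720; u3: center (11/20, -1/20), radius 1/60; u4: center (1/2, -1/20), radius 1/50; u5: center (53/120, 1/24), radius 1/600; u6: center (0, -1/4), radius 1/9


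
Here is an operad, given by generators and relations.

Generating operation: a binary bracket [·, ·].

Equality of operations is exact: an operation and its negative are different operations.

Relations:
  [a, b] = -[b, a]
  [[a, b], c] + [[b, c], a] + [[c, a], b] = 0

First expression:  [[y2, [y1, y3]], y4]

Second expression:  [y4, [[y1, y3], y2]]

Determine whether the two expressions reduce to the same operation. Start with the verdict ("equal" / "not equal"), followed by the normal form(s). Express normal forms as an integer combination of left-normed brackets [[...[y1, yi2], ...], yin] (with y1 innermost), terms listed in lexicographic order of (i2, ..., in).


equal; both compose to -[[[y1, y3], y2], y4]

In normal form, the first expression is -[[[y1, y3], y2], y4]
In normal form, the second expression is -[[[y1, y3], y2], y4]
Both agree, so they are equal.


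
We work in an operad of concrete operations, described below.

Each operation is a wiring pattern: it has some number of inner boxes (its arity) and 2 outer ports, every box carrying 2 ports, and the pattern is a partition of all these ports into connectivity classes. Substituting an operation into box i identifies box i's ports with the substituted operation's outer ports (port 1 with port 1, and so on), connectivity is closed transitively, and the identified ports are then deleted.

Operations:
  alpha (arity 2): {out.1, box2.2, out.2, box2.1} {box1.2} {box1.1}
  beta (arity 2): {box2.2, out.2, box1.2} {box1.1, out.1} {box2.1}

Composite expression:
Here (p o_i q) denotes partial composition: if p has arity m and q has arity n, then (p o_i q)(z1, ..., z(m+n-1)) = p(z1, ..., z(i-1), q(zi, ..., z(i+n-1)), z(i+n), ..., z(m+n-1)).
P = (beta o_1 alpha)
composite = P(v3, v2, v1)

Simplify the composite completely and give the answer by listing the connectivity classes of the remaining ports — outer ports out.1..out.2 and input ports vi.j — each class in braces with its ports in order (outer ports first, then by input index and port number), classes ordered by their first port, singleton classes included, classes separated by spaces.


After gluing at beta, chains via deleted ports link the v-ports.
alpha over (v3, v2) gives {out.1, out.2, v2.1, v2.2} {v3.1} {v3.2}, out.j being that stage's outer ports
beta over (v3, v2, v1) gives {out.1, out.2, v1.2, v2.1, v2.2} {v1.1} {v3.1} {v3.2}, out.j being that stage's outer ports

{out.1, out.2, v1.2, v2.1, v2.2} {v1.1} {v3.1} {v3.2}


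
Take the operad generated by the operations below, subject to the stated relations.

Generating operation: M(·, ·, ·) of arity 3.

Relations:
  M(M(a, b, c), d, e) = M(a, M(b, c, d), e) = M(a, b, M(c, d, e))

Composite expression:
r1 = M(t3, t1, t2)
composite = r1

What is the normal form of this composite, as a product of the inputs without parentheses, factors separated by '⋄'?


t3 ⋄ t1 ⋄ t2

The M-tree's shape is irrelevant; the t-reading-order decides.
M(t3, t1, t2) collapses to t3 ⋄ t1 ⋄ t2


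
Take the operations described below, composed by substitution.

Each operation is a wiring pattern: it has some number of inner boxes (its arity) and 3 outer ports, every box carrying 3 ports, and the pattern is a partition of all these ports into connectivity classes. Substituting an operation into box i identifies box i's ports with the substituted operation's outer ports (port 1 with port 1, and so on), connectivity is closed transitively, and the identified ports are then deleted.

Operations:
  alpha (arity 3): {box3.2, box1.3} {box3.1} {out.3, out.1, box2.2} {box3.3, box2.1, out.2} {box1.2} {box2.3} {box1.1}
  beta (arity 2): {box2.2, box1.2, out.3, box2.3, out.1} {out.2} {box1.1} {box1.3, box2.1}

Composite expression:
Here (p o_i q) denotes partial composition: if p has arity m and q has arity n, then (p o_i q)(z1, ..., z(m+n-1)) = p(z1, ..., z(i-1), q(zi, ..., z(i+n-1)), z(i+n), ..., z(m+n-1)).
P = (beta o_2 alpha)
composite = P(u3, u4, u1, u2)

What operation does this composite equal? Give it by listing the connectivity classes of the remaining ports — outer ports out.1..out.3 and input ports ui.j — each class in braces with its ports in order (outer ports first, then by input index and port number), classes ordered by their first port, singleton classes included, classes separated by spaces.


{out.1, out.3, u1.1, u1.2, u2.3, u3.2, u3.3} {out.2} {u1.3} {u2.1} {u2.2, u4.3} {u3.1} {u4.1} {u4.2}


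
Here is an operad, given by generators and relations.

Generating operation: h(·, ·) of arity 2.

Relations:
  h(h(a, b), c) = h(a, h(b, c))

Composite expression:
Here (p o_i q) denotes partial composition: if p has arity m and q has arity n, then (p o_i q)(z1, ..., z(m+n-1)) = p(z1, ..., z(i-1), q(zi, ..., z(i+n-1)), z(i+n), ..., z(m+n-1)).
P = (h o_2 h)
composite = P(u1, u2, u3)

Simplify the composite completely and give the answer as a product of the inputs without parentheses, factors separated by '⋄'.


u1 ⋄ u2 ⋄ u3

Every regrouping of h is equal, so read the u-inputs in written order.
h(u2, u3) collapses to u2 ⋄ u3
h(u1, h(u2, u3)) collapses to u1 ⋄ u2 ⋄ u3


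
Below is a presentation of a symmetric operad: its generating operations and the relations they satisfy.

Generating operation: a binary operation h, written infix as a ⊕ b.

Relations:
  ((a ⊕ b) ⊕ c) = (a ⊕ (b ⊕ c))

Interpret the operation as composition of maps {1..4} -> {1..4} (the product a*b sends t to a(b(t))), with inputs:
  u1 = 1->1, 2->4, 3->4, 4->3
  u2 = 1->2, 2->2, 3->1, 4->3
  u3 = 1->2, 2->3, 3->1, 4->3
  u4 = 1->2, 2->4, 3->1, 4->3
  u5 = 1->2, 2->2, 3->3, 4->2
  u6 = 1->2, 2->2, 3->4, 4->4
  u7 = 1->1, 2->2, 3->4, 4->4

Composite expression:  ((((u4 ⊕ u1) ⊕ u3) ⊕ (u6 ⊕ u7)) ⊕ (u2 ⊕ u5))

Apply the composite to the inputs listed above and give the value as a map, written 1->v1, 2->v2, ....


1->3, 2->3, 3->3, 4->3


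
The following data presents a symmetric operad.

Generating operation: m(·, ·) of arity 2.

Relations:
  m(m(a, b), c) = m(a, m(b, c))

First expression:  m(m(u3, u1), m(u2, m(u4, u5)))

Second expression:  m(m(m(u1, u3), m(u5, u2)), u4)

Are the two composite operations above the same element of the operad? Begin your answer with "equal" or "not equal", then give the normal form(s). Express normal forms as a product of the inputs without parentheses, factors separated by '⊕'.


not equal: they reduce to u3 ⊕ u1 ⊕ u2 ⊕ u4 ⊕ u5 and u1 ⊕ u3 ⊕ u5 ⊕ u2 ⊕ u4

The first expression, normalized: u3 ⊕ u1 ⊕ u2 ⊕ u4 ⊕ u5
The second expression, normalized: u1 ⊕ u3 ⊕ u5 ⊕ u2 ⊕ u4
No match — not equal.


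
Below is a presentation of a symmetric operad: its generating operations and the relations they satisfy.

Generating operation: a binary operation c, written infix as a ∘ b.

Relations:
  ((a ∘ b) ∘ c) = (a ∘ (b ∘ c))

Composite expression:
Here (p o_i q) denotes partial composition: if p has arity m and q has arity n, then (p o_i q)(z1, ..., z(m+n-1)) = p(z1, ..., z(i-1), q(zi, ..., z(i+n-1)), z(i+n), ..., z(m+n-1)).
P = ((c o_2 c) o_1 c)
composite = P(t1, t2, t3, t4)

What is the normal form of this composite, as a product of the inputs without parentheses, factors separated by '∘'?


All parenthesizations of c agree; list the t-inputs left to right.
(t1 ∘ t2) flattens to t1 ∘ t2
(t3 ∘ t4) flattens to t3 ∘ t4
((t1 ∘ t2) ∘ (t3 ∘ t4)) flattens to t1 ∘ t2 ∘ t3 ∘ t4

t1 ∘ t2 ∘ t3 ∘ t4


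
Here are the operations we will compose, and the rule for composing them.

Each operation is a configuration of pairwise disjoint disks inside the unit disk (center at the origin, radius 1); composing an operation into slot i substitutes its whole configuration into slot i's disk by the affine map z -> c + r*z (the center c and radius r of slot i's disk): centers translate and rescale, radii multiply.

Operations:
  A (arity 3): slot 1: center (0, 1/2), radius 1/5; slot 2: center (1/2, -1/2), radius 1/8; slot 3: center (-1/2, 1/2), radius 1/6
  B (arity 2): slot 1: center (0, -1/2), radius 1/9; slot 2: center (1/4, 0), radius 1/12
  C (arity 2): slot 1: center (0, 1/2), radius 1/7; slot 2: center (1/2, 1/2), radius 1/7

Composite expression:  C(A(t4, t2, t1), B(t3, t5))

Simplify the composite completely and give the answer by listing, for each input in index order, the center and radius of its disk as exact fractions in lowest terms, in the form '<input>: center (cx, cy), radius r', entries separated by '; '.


t1: center (-1/14, 4/7), radius 1/42; t2: center (1/14, 3/7), radius 1/56; t3: center (1/2, 3/7), radius 1/63; t4: center (0, 4/7), radius 1/35; t5: center (15/28, 1/2), radius 1/84

Below C, radii multiply path by path; the t-disk centers shift.
t4: after 2 affine steps, its disk has center (0, 4/7), radius 1/35
t2: after 2 affine steps, its disk has center (1/14, 3/7), radius 1/56
t1: after 2 affine steps, its disk has center (-1/14, 4/7), radius 1/42
t3: after 2 affine steps, its disk has center (1/2, 3/7), radius 1/63
t5: after 2 affine steps, its disk has center (15/28, 1/2), radius 1/84


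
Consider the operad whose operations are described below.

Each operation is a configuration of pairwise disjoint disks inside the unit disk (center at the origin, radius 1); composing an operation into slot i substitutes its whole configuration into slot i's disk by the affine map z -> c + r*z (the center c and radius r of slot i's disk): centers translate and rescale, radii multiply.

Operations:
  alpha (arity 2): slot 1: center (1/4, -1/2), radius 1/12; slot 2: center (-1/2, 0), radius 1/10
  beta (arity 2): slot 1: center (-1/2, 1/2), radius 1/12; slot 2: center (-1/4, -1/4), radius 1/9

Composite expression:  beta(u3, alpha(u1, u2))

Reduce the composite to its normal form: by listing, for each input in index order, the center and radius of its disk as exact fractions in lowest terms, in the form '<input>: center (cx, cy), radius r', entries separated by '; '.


u1: center (-2/9, -11/36), radius 1/108; u2: center (-11/36, -1/4), radius 1/90; u3: center (-1/2, 1/2), radius 1/12


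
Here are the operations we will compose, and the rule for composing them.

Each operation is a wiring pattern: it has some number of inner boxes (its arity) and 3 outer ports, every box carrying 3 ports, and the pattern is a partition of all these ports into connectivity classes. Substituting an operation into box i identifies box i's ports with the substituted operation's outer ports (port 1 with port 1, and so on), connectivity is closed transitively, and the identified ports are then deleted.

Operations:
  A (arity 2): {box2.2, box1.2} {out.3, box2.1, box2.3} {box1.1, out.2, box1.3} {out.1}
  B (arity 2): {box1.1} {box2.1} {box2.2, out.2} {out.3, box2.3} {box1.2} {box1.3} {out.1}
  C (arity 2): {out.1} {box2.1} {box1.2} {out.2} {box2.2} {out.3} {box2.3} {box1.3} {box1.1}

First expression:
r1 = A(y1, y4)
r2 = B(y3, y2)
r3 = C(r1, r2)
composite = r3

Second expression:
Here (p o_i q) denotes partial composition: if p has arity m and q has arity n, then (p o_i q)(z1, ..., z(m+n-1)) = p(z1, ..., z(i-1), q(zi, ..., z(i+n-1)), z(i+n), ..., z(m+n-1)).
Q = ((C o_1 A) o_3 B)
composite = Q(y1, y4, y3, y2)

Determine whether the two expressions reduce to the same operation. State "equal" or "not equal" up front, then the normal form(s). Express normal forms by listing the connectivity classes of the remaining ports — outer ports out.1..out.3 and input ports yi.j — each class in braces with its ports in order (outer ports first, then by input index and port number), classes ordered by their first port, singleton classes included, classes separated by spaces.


equal — both sides give {out.1} {out.2} {out.3} {y1.1, y1.3} {y1.2, y4.2} {y2.1} {y2.2} {y2.3} {y3.1} {y3.2} {y3.3} {y4.1, y4.3}

The first expression reduces to {out.1} {out.2} {out.3} {y1.1, y1.3} {y1.2, y4.2} {y2.1} {y2.2} {y2.3} {y3.1} {y3.2} {y3.3} {y4.1, y4.3}
The second expression reduces to {out.1} {out.2} {out.3} {y1.1, y1.3} {y1.2, y4.2} {y2.1} {y2.2} {y2.3} {y3.1} {y3.2} {y3.3} {y4.1, y4.3}
One common form — equal.


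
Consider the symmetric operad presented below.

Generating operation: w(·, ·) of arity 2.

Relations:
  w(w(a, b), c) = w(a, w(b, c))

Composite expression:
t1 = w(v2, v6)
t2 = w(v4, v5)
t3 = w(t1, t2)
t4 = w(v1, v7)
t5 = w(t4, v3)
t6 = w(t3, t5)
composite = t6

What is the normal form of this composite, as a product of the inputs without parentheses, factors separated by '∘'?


v2 ∘ v6 ∘ v4 ∘ v5 ∘ v1 ∘ v7 ∘ v3

Under associativity of w, the answer is the v's in reading order.
w(v2, v6) spells out as v2 ∘ v6
w(v4, v5) spells out as v4 ∘ v5
w(w(v2, v6), w(v4, v5)) spells out as v2 ∘ v6 ∘ v4 ∘ v5
w(v1, v7) spells out as v1 ∘ v7
w(w(v1, v7), v3) spells out as v1 ∘ v7 ∘ v3
w(w(w(v2, v6), w(v4, v5)), w(w(v1, v7), v3)) spells out as v2 ∘ v6 ∘ v4 ∘ v5 ∘ v1 ∘ v7 ∘ v3


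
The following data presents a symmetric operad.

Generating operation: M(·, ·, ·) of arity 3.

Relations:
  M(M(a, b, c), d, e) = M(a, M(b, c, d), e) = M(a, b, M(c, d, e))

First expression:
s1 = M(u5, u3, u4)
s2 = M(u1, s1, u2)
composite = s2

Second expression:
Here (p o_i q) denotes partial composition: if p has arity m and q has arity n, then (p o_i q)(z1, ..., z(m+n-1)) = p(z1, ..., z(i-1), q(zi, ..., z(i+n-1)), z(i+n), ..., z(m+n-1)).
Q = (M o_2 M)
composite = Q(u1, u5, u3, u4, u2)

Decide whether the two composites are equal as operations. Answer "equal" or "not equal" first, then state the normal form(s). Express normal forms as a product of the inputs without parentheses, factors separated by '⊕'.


equal; the common form is u1 ⊕ u5 ⊕ u3 ⊕ u4 ⊕ u2


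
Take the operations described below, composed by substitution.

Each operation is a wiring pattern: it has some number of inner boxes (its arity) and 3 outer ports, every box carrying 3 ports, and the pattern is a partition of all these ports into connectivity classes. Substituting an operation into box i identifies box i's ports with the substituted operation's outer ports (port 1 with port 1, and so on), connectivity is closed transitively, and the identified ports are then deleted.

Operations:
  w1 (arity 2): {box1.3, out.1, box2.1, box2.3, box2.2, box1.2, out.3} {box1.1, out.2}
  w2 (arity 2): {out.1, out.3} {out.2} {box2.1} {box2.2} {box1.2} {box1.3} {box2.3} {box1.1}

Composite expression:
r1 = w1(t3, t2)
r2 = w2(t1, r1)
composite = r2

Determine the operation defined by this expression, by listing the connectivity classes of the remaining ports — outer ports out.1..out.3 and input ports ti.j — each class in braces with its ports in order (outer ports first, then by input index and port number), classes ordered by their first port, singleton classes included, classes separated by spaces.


Substituting into w2 glues patterns; closure does the rest.
after w1, the pattern on (t3, t2) reads {out.1, out.3, t2.1, t2.2, t2.3, t3.2, t3.3} {out.2, t3.1} (out.j = its outer ports)
after w2, the pattern on (t1, t3, t2) reads {out.1, out.3} {out.2} {t1.1} {t1.2} {t1.3} {t2.1, t2.2, t2.3, t3.2, t3.3} {t3.1} (out.j = its outer ports)

{out.1, out.3} {out.2} {t1.1} {t1.2} {t1.3} {t2.1, t2.2, t2.3, t3.2, t3.3} {t3.1}


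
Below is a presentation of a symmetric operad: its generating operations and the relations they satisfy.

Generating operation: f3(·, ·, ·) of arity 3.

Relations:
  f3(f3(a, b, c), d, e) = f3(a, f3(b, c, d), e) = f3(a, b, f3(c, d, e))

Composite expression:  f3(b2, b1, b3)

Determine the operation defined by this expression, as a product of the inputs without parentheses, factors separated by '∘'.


The f3-tree's shape is irrelevant; the b-reading-order decides.
f3(b2, b1, b3) unparenthesizes to b2 ∘ b1 ∘ b3

b2 ∘ b1 ∘ b3


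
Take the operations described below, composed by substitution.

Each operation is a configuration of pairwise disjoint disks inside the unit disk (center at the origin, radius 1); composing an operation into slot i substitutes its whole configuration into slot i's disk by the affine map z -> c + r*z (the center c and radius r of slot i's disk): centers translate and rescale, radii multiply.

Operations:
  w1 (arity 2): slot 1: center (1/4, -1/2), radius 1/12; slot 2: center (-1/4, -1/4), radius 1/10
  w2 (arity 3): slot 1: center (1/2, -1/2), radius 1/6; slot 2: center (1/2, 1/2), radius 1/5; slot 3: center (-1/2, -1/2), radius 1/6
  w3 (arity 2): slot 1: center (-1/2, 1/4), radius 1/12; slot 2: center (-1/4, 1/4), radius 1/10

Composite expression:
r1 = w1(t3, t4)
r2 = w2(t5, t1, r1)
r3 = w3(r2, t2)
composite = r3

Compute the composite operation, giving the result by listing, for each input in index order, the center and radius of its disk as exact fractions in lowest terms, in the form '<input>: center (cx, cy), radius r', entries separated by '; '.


t1: center (-11/24, 7/24), radius 1/60; t2: center (-1/4, 1/4), radius 1/10; t3: center (-155/288, 29/144), radius 1/864; t4: center (-157/288, 59/288), radius 1/720; t5: center (-11/24, 5/24), radius 1/72

Each t-disk chains the slot maps above it in w3; radii multiply.
input t5: composing its 2 substitution steps yields center (-11/24, 5/24), radius 1/72
input t1: composing its 2 substitution steps yields center (-11/24, 7/24), radius 1/60
input t3: composing its 3 substitution steps yields center (-155/288, 29/144), radius 1/864
input t4: composing its 3 substitution steps yields center (-157/288, 59/288), radius 1/720
input t2: composing its 1 substitution step yields center (-1/4, 1/4), radius 1/10


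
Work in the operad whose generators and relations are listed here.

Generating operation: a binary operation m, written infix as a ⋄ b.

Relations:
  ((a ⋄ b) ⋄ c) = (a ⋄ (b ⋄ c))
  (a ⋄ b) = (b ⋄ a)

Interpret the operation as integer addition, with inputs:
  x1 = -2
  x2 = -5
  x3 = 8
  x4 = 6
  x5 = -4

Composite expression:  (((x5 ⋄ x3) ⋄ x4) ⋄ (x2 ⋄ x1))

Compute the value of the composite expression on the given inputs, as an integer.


3

(x5 ⋄ x3) = 4
((x5 ⋄ x3) ⋄ x4) = 10
(x2 ⋄ x1) = -7
(((x5 ⋄ x3) ⋄ x4) ⋄ (x2 ⋄ x1)) = 3


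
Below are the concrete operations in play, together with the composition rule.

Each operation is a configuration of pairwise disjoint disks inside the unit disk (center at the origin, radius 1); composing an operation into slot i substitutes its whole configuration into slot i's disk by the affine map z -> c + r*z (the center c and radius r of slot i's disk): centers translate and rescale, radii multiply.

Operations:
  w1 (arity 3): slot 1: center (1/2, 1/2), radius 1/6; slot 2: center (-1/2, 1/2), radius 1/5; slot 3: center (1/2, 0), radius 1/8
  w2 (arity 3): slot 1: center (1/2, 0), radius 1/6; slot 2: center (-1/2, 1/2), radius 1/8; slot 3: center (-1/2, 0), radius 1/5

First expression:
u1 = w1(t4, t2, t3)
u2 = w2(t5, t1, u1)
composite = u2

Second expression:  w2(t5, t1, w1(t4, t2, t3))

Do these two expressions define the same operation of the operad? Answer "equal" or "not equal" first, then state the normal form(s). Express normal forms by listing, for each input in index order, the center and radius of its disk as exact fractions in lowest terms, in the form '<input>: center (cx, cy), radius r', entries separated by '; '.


equal; both compose to t1: center (-1/2, 1/2), radius 1/8; t2: center (-3/5, 1/10), radius 1/25; t3: center (-2/5, 0), radius 1/40; t4: center (-2/5, 1/10), radius 1/30; t5: center (1/2, 0), radius 1/6

The first expression reduces to t1: center (-1/2, 1/2), radius 1/8; t2: center (-3/5, 1/10), radius 1/25; t3: center (-2/5, 0), radius 1/40; t4: center (-2/5, 1/10), radius 1/30; t5: center (1/2, 0), radius 1/6
The second expression reduces to t1: center (-1/2, 1/2), radius 1/8; t2: center (-3/5, 1/10), radius 1/25; t3: center (-2/5, 0), radius 1/40; t4: center (-2/5, 1/10), radius 1/30; t5: center (1/2, 0), radius 1/6
The forms coincide; equal.


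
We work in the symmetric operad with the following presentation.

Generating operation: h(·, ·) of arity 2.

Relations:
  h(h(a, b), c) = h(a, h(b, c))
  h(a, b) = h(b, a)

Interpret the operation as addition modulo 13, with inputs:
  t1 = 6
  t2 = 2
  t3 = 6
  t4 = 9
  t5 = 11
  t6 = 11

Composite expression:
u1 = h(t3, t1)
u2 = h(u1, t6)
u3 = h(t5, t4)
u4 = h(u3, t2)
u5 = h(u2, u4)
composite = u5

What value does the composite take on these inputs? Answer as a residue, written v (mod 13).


6 (mod 13)

h(t3, t1) = 12
h(h(t3, t1), t6) = 10
h(t5, t4) = 7
h(h(t5, t4), t2) = 9
h(h(h(t3, t1), t6), h(h(t5, t4), t2)) = 6


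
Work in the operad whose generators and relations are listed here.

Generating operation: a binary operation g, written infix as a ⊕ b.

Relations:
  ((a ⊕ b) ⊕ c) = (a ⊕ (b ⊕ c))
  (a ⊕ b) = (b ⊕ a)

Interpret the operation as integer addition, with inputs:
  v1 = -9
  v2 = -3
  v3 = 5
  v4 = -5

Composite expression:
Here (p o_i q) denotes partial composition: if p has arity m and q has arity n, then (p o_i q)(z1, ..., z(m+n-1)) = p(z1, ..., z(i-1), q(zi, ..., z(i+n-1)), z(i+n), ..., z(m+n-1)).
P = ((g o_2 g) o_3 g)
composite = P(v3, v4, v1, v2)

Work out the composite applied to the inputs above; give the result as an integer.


-12

(v1 ⊕ v2) = -12
(v4 ⊕ (v1 ⊕ v2)) = -17
(v3 ⊕ (v4 ⊕ (v1 ⊕ v2))) = -12


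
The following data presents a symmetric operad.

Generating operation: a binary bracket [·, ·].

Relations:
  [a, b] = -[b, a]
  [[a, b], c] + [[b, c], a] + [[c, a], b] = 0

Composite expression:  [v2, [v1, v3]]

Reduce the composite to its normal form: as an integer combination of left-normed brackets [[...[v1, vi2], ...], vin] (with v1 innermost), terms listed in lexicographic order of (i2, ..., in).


-[[v1, v3], v2]

Left-normed coefficients sit on the v1-initial expansion words.
Composite bracket: [v2, [v1, v3]]
Expanding via [a, b] = ab - ba: 4 signed words (2^2 = 4).
Coefficients come from the v1-initial words:
  from v1v3v2, sign -1: term -[[v1, v3], v2]


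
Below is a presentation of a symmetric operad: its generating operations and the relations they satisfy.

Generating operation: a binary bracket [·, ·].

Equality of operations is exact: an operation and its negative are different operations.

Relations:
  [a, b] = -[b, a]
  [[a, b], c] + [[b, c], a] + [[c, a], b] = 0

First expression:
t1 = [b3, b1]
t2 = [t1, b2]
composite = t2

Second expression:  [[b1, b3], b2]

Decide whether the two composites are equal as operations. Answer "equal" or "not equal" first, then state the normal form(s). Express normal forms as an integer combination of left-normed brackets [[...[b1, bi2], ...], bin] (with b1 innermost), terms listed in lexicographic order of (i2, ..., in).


not equal; the first gives -[[b1, b3], b2] and the second [[b1, b3], b2]

The first expression, normalized: -[[b1, b3], b2]
The second expression, normalized: [[b1, b3], b2]
The forms do not match — not equal.


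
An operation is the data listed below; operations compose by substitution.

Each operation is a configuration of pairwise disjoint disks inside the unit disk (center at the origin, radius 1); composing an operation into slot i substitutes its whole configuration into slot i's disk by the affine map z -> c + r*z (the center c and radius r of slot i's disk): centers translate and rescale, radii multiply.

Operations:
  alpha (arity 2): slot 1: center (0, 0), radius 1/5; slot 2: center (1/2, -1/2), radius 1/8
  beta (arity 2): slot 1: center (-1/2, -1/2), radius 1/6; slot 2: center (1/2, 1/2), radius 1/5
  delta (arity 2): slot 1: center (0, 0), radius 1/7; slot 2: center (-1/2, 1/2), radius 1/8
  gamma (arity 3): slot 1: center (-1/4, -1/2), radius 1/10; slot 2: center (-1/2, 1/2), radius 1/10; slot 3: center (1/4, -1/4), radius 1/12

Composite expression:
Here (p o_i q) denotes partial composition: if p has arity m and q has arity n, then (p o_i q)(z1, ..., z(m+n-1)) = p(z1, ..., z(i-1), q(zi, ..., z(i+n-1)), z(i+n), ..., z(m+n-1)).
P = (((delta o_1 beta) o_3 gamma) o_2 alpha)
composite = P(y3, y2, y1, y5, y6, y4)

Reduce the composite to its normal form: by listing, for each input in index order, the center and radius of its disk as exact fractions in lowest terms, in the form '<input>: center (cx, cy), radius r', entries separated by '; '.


y1: center (3/35, 2/35), radius 1/280; y2: center (1/14, 1/14), radius 1/175; y3: center (-1/14, -1/14), radius 1/42; y4: center (-15/32, 15/32), radius 1/96; y5: center (-17/32, 7/16), radius 1/80; y6: center (-9/16, 9/16), radius 1/80


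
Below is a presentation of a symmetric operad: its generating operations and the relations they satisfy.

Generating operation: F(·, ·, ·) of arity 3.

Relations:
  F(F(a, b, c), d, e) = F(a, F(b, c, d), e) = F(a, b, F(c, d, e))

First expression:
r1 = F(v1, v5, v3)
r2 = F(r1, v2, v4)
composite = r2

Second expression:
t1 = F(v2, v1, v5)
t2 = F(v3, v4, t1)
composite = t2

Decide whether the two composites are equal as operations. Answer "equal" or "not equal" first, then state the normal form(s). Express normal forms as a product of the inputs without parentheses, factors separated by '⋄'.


not equal: they reduce to v1 ⋄ v5 ⋄ v3 ⋄ v2 ⋄ v4 and v3 ⋄ v4 ⋄ v2 ⋄ v1 ⋄ v5

The first expression reduces to v1 ⋄ v5 ⋄ v3 ⋄ v2 ⋄ v4
The second expression reduces to v3 ⋄ v4 ⋄ v2 ⋄ v1 ⋄ v5
The forms do not match — not equal.


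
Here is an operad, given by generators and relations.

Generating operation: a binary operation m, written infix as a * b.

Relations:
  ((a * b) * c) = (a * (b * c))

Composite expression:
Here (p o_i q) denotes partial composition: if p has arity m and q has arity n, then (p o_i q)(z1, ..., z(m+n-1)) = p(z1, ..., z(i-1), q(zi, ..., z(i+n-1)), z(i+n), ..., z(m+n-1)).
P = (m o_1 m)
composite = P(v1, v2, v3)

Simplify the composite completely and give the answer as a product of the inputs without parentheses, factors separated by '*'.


v1 * v2 * v3


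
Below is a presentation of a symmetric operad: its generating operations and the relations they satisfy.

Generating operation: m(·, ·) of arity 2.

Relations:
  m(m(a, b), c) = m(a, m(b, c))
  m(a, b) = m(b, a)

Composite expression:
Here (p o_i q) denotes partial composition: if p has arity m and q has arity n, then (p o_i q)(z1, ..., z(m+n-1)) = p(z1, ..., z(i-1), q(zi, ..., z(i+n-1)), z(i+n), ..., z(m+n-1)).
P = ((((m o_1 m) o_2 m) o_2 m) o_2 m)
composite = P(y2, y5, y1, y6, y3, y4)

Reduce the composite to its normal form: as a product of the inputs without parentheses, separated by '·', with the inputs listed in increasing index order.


y1 · y2 · y3 · y4 · y5 · y6

Any arrangement under m is one operation, so sort the y-inputs.
m(y5, y1) collapses to y5 · y1
m(m(y5, y1), y6) collapses to y5 · y1 · y6
m(m(m(y5, y1), y6), y3) collapses to y5 · y1 · y6 · y3
m(y2, m(m(m(y5, y1), y6), y3)) collapses to y2 · y5 · y1 · y6 · y3
m(m(y2, m(m(m(y5, y1), y6), y3)), y4) collapses to y2 · y5 · y1 · y6 · y3 · y4
putting the inputs in ascending order: y1 · y2 · y3 · y4 · y5 · y6


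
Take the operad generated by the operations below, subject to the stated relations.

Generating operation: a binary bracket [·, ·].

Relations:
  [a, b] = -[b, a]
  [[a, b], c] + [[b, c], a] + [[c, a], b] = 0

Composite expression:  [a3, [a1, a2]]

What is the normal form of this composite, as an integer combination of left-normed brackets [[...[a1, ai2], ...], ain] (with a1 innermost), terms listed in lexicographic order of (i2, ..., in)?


Expand each bracket as ab - ba; the a1-initial words give the coefficients.
Composite bracket: [a3, [a1, a2]]
Each bracket splits as ab - ba, giving 4 signed words (2^2 = 4).
The a1-initial words carry the normal form:
  word a1a2a3 has sign -1, contributing -[[a1, a2], a3]

-[[a1, a2], a3]


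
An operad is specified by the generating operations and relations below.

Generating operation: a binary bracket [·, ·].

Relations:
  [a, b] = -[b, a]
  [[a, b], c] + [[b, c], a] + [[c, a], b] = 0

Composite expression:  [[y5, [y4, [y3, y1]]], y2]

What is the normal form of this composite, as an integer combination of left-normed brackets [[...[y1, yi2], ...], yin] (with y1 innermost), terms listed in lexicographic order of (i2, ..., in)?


A multilinear Lie element is pinned by y1-initial words (y1 innermost).
Composite bracket: [[y5, [y4, [y3, y1]]], y2]
The bracket unfolds into 16 signed words via [a, b] = ab - ba (2^4 = 16).
Coefficients come from the y1-initial words:
  word y1y3y4y5y2 has sign -1, contributing -[[[[y1, y3], y4], y5], y2]

-[[[[y1, y3], y4], y5], y2]


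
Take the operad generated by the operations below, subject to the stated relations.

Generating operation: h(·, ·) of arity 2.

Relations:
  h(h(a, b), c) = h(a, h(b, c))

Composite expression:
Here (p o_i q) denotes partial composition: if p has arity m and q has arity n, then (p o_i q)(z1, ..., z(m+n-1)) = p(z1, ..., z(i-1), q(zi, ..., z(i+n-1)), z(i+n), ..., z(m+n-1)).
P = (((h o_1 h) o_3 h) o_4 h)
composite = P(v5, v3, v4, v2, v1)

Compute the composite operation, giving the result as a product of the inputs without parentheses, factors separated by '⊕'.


Associativity of h dissolves the nesting; only the v-input order survives.
h(v5, v3) unparenthesizes to v5 ⊕ v3
h(v2, v1) unparenthesizes to v2 ⊕ v1
h(v4, h(v2, v1)) unparenthesizes to v4 ⊕ v2 ⊕ v1
h(h(v5, v3), h(v4, h(v2, v1))) unparenthesizes to v5 ⊕ v3 ⊕ v4 ⊕ v2 ⊕ v1

v5 ⊕ v3 ⊕ v4 ⊕ v2 ⊕ v1


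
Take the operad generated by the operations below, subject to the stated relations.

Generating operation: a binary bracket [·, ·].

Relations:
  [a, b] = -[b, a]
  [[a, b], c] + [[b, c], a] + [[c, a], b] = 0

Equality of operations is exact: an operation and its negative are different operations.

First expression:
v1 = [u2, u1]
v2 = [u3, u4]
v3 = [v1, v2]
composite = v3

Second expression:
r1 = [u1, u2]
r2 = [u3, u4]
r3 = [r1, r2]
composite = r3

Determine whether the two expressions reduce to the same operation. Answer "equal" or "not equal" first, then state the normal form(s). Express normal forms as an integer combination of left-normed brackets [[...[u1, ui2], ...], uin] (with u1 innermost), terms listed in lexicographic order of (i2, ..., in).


not equal; first: -[[[u1, u2], u3], u4] + [[[u1, u2], u4], u3]; second: [[[u1, u2], u3], u4] - [[[u1, u2], u4], u3]


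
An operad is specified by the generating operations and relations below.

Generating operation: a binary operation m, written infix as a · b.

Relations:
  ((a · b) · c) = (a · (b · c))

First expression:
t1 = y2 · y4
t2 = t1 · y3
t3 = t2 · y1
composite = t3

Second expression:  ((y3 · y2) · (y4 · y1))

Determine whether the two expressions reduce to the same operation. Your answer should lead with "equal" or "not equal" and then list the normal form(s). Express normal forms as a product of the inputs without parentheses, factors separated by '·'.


Reducing the first expression gives y2 · y4 · y3 · y1
Reducing the second expression gives y3 · y2 · y4 · y1
The forms do not match — not equal.

not equal — first y2 · y4 · y3 · y1, second y3 · y2 · y4 · y1


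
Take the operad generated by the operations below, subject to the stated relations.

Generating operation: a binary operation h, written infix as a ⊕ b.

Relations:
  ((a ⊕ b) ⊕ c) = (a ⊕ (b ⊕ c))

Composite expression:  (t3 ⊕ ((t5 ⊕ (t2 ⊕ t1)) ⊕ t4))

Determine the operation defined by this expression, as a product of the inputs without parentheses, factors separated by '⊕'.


Associativity of h dissolves the nesting; only the t-input order survives.
(t2 ⊕ t1) unparenthesizes to t2 ⊕ t1
(t5 ⊕ (t2 ⊕ t1)) unparenthesizes to t5 ⊕ t2 ⊕ t1
((t5 ⊕ (t2 ⊕ t1)) ⊕ t4) unparenthesizes to t5 ⊕ t2 ⊕ t1 ⊕ t4
(t3 ⊕ ((t5 ⊕ (t2 ⊕ t1)) ⊕ t4)) unparenthesizes to t3 ⊕ t5 ⊕ t2 ⊕ t1 ⊕ t4

t3 ⊕ t5 ⊕ t2 ⊕ t1 ⊕ t4


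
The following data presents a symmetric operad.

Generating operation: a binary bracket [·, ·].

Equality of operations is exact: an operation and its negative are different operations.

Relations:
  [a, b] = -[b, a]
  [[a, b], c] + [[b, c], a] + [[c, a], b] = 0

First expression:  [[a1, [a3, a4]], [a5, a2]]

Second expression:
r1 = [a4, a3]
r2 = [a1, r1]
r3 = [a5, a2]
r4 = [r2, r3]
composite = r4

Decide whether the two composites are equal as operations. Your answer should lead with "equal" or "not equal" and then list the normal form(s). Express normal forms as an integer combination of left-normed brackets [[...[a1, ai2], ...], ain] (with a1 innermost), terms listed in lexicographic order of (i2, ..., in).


not equal; first: -[[[[a1, a3], a4], a2], a5] + [[[[a1, a3], a4], a5], a2] + [[[[a1, a4], a3], a2], a5] - [[[[a1, a4], a3], a5], a2]; second: [[[[a1, a3], a4], a2], a5] - [[[[a1, a3], a4], a5], a2] - [[[[a1, a4], a3], a2], a5] + [[[[a1, a4], a3], a5], a2]

The first expression reduces to -[[[[a1, a3], a4], a2], a5] + [[[[a1, a3], a4], a5], a2] + [[[[a1, a4], a3], a2], a5] - [[[[a1, a4], a3], a5], a2]
The second expression reduces to [[[[a1, a3], a4], a2], a5] - [[[[a1, a3], a4], a5], a2] - [[[[a1, a4], a3], a2], a5] + [[[[a1, a4], a3], a5], a2]
The normal forms differ: not equal.


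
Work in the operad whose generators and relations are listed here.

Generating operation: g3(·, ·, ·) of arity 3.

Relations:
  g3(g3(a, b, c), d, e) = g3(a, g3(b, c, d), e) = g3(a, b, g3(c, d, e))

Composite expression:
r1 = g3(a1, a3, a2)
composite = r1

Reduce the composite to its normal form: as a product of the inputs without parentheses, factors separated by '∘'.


All parenthesizations of g3 agree; list the a-inputs left to right.
g3(a1, a3, a2) unparenthesizes to a1 ∘ a3 ∘ a2

a1 ∘ a3 ∘ a2


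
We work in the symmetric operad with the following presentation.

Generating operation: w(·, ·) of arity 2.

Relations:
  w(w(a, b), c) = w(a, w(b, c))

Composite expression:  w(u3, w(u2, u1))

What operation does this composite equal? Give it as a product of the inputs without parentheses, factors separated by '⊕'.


u3 ⊕ u2 ⊕ u1

Under associativity of w, the answer is the u's in reading order.
w(u2, u1) unparenthesizes to u2 ⊕ u1
w(u3, w(u2, u1)) unparenthesizes to u3 ⊕ u2 ⊕ u1


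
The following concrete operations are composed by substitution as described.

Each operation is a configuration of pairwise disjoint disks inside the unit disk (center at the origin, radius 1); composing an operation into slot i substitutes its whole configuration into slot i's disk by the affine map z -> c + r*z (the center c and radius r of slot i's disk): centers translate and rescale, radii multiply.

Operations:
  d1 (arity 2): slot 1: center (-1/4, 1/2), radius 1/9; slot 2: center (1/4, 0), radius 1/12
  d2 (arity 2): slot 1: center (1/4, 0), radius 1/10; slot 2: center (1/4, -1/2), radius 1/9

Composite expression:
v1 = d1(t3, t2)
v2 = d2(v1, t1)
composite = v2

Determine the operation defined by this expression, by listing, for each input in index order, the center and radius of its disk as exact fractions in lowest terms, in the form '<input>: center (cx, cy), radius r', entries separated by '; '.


t1: center (1/4, -1/2), radius 1/9; t2: center (11/40, 0), radius 1/120; t3: center (9/40, 1/20), radius 1/90


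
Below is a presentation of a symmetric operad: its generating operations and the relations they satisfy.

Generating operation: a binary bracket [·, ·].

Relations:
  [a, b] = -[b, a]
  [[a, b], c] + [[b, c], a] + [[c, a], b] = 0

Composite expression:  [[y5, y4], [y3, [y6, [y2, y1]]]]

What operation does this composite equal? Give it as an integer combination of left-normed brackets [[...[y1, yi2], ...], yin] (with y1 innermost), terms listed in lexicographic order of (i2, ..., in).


Left-normed coefficients sit on the y1-initial expansion words.
Composite bracket: [[y5, y4], [y3, [y6, [y2, y1]]]]
Full expansion: 32 signed words from ab - ba (2^5 = 32).
Keep just the words that open with y1:
  word y1y2y6y3y4y5 has sign -1, contributing -[[[[[y1, y2], y6], y3], y4], y5]
  word y1y2y6y3y5y4 has sign +1, contributing +[[[[[y1, y2], y6], y3], y5], y4]

-[[[[[y1, y2], y6], y3], y4], y5] + [[[[[y1, y2], y6], y3], y5], y4]
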